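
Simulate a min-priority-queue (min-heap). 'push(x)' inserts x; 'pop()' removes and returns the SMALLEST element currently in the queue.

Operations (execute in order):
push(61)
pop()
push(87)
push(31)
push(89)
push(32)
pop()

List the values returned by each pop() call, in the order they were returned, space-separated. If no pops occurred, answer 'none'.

push(61): heap contents = [61]
pop() → 61: heap contents = []
push(87): heap contents = [87]
push(31): heap contents = [31, 87]
push(89): heap contents = [31, 87, 89]
push(32): heap contents = [31, 32, 87, 89]
pop() → 31: heap contents = [32, 87, 89]

Answer: 61 31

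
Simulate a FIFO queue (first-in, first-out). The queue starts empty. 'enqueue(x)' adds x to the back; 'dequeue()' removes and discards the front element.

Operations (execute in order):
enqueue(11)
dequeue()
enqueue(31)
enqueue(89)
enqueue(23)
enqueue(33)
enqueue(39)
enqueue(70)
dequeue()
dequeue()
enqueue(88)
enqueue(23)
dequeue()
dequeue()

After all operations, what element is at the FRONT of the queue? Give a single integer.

Answer: 39

Derivation:
enqueue(11): queue = [11]
dequeue(): queue = []
enqueue(31): queue = [31]
enqueue(89): queue = [31, 89]
enqueue(23): queue = [31, 89, 23]
enqueue(33): queue = [31, 89, 23, 33]
enqueue(39): queue = [31, 89, 23, 33, 39]
enqueue(70): queue = [31, 89, 23, 33, 39, 70]
dequeue(): queue = [89, 23, 33, 39, 70]
dequeue(): queue = [23, 33, 39, 70]
enqueue(88): queue = [23, 33, 39, 70, 88]
enqueue(23): queue = [23, 33, 39, 70, 88, 23]
dequeue(): queue = [33, 39, 70, 88, 23]
dequeue(): queue = [39, 70, 88, 23]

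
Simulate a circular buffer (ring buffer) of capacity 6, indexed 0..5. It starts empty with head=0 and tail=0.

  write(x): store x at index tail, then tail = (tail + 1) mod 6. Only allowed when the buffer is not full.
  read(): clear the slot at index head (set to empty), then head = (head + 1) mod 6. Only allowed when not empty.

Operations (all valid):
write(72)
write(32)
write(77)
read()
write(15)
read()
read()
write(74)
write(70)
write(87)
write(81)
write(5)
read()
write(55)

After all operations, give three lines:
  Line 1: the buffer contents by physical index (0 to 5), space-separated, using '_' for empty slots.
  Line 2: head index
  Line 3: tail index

write(72): buf=[72 _ _ _ _ _], head=0, tail=1, size=1
write(32): buf=[72 32 _ _ _ _], head=0, tail=2, size=2
write(77): buf=[72 32 77 _ _ _], head=0, tail=3, size=3
read(): buf=[_ 32 77 _ _ _], head=1, tail=3, size=2
write(15): buf=[_ 32 77 15 _ _], head=1, tail=4, size=3
read(): buf=[_ _ 77 15 _ _], head=2, tail=4, size=2
read(): buf=[_ _ _ 15 _ _], head=3, tail=4, size=1
write(74): buf=[_ _ _ 15 74 _], head=3, tail=5, size=2
write(70): buf=[_ _ _ 15 74 70], head=3, tail=0, size=3
write(87): buf=[87 _ _ 15 74 70], head=3, tail=1, size=4
write(81): buf=[87 81 _ 15 74 70], head=3, tail=2, size=5
write(5): buf=[87 81 5 15 74 70], head=3, tail=3, size=6
read(): buf=[87 81 5 _ 74 70], head=4, tail=3, size=5
write(55): buf=[87 81 5 55 74 70], head=4, tail=4, size=6

Answer: 87 81 5 55 74 70
4
4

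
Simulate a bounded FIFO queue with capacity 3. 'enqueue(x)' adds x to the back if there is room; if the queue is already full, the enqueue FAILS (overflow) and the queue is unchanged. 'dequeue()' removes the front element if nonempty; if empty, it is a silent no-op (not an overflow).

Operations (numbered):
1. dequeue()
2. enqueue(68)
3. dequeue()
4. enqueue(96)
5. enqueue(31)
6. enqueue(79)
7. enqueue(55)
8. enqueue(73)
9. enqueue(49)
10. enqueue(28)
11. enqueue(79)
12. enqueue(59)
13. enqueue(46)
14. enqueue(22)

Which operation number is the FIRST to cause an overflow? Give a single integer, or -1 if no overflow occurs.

1. dequeue(): empty, no-op, size=0
2. enqueue(68): size=1
3. dequeue(): size=0
4. enqueue(96): size=1
5. enqueue(31): size=2
6. enqueue(79): size=3
7. enqueue(55): size=3=cap → OVERFLOW (fail)
8. enqueue(73): size=3=cap → OVERFLOW (fail)
9. enqueue(49): size=3=cap → OVERFLOW (fail)
10. enqueue(28): size=3=cap → OVERFLOW (fail)
11. enqueue(79): size=3=cap → OVERFLOW (fail)
12. enqueue(59): size=3=cap → OVERFLOW (fail)
13. enqueue(46): size=3=cap → OVERFLOW (fail)
14. enqueue(22): size=3=cap → OVERFLOW (fail)

Answer: 7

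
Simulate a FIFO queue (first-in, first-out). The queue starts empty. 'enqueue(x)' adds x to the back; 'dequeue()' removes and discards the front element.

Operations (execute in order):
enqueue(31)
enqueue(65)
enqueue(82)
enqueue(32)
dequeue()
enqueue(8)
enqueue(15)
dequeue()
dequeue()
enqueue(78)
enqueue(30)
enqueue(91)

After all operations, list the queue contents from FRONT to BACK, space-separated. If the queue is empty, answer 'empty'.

enqueue(31): [31]
enqueue(65): [31, 65]
enqueue(82): [31, 65, 82]
enqueue(32): [31, 65, 82, 32]
dequeue(): [65, 82, 32]
enqueue(8): [65, 82, 32, 8]
enqueue(15): [65, 82, 32, 8, 15]
dequeue(): [82, 32, 8, 15]
dequeue(): [32, 8, 15]
enqueue(78): [32, 8, 15, 78]
enqueue(30): [32, 8, 15, 78, 30]
enqueue(91): [32, 8, 15, 78, 30, 91]

Answer: 32 8 15 78 30 91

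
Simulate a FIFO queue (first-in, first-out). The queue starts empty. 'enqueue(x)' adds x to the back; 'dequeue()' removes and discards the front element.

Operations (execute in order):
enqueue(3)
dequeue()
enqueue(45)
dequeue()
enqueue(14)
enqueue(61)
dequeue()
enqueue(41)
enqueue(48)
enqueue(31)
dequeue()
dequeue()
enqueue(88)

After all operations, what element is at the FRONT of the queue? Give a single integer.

Answer: 48

Derivation:
enqueue(3): queue = [3]
dequeue(): queue = []
enqueue(45): queue = [45]
dequeue(): queue = []
enqueue(14): queue = [14]
enqueue(61): queue = [14, 61]
dequeue(): queue = [61]
enqueue(41): queue = [61, 41]
enqueue(48): queue = [61, 41, 48]
enqueue(31): queue = [61, 41, 48, 31]
dequeue(): queue = [41, 48, 31]
dequeue(): queue = [48, 31]
enqueue(88): queue = [48, 31, 88]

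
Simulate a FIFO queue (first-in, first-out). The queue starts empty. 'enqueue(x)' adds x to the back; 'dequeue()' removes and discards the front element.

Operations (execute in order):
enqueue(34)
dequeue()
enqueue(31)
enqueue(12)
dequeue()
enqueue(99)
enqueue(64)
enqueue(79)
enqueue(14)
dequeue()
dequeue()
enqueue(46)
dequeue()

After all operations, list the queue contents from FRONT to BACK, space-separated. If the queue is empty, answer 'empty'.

enqueue(34): [34]
dequeue(): []
enqueue(31): [31]
enqueue(12): [31, 12]
dequeue(): [12]
enqueue(99): [12, 99]
enqueue(64): [12, 99, 64]
enqueue(79): [12, 99, 64, 79]
enqueue(14): [12, 99, 64, 79, 14]
dequeue(): [99, 64, 79, 14]
dequeue(): [64, 79, 14]
enqueue(46): [64, 79, 14, 46]
dequeue(): [79, 14, 46]

Answer: 79 14 46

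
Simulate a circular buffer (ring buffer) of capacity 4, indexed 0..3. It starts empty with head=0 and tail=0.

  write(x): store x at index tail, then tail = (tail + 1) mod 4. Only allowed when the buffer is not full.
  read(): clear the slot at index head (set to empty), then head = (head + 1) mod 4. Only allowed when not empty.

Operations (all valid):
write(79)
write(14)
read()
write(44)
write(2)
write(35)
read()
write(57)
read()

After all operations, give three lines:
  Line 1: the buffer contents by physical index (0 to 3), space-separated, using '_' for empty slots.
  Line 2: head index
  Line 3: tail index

Answer: 35 57 _ 2
3
2

Derivation:
write(79): buf=[79 _ _ _], head=0, tail=1, size=1
write(14): buf=[79 14 _ _], head=0, tail=2, size=2
read(): buf=[_ 14 _ _], head=1, tail=2, size=1
write(44): buf=[_ 14 44 _], head=1, tail=3, size=2
write(2): buf=[_ 14 44 2], head=1, tail=0, size=3
write(35): buf=[35 14 44 2], head=1, tail=1, size=4
read(): buf=[35 _ 44 2], head=2, tail=1, size=3
write(57): buf=[35 57 44 2], head=2, tail=2, size=4
read(): buf=[35 57 _ 2], head=3, tail=2, size=3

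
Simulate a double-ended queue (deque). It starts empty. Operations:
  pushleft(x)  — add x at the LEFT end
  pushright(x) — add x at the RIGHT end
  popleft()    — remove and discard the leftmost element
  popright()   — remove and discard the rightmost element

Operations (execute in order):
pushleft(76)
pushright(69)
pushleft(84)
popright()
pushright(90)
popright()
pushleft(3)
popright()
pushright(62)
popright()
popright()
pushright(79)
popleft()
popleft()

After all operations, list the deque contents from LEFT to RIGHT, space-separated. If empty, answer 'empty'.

Answer: empty

Derivation:
pushleft(76): [76]
pushright(69): [76, 69]
pushleft(84): [84, 76, 69]
popright(): [84, 76]
pushright(90): [84, 76, 90]
popright(): [84, 76]
pushleft(3): [3, 84, 76]
popright(): [3, 84]
pushright(62): [3, 84, 62]
popright(): [3, 84]
popright(): [3]
pushright(79): [3, 79]
popleft(): [79]
popleft(): []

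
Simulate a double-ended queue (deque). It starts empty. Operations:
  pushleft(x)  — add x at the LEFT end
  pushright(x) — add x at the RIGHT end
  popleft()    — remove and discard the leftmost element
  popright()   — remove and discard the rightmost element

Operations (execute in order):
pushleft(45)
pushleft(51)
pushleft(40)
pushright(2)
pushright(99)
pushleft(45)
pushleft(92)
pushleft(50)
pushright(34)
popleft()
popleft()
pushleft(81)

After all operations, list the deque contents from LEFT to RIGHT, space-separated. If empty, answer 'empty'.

pushleft(45): [45]
pushleft(51): [51, 45]
pushleft(40): [40, 51, 45]
pushright(2): [40, 51, 45, 2]
pushright(99): [40, 51, 45, 2, 99]
pushleft(45): [45, 40, 51, 45, 2, 99]
pushleft(92): [92, 45, 40, 51, 45, 2, 99]
pushleft(50): [50, 92, 45, 40, 51, 45, 2, 99]
pushright(34): [50, 92, 45, 40, 51, 45, 2, 99, 34]
popleft(): [92, 45, 40, 51, 45, 2, 99, 34]
popleft(): [45, 40, 51, 45, 2, 99, 34]
pushleft(81): [81, 45, 40, 51, 45, 2, 99, 34]

Answer: 81 45 40 51 45 2 99 34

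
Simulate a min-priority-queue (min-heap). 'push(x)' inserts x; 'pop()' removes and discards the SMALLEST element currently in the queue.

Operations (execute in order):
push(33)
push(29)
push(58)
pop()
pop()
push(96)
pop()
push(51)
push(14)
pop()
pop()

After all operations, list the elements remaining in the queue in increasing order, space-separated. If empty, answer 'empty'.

Answer: 96

Derivation:
push(33): heap contents = [33]
push(29): heap contents = [29, 33]
push(58): heap contents = [29, 33, 58]
pop() → 29: heap contents = [33, 58]
pop() → 33: heap contents = [58]
push(96): heap contents = [58, 96]
pop() → 58: heap contents = [96]
push(51): heap contents = [51, 96]
push(14): heap contents = [14, 51, 96]
pop() → 14: heap contents = [51, 96]
pop() → 51: heap contents = [96]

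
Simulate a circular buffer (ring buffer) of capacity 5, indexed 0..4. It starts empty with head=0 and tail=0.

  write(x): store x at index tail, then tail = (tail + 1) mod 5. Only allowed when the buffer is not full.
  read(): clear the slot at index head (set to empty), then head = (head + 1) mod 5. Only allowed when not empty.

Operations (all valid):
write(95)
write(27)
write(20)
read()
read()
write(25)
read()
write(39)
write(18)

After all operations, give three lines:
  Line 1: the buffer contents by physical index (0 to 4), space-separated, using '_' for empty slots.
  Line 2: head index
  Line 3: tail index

Answer: 18 _ _ 25 39
3
1

Derivation:
write(95): buf=[95 _ _ _ _], head=0, tail=1, size=1
write(27): buf=[95 27 _ _ _], head=0, tail=2, size=2
write(20): buf=[95 27 20 _ _], head=0, tail=3, size=3
read(): buf=[_ 27 20 _ _], head=1, tail=3, size=2
read(): buf=[_ _ 20 _ _], head=2, tail=3, size=1
write(25): buf=[_ _ 20 25 _], head=2, tail=4, size=2
read(): buf=[_ _ _ 25 _], head=3, tail=4, size=1
write(39): buf=[_ _ _ 25 39], head=3, tail=0, size=2
write(18): buf=[18 _ _ 25 39], head=3, tail=1, size=3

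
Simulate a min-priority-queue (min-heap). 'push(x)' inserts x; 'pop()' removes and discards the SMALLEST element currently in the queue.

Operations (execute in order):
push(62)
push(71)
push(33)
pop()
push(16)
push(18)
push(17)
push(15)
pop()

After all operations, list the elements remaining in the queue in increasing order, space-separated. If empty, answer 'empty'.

Answer: 16 17 18 62 71

Derivation:
push(62): heap contents = [62]
push(71): heap contents = [62, 71]
push(33): heap contents = [33, 62, 71]
pop() → 33: heap contents = [62, 71]
push(16): heap contents = [16, 62, 71]
push(18): heap contents = [16, 18, 62, 71]
push(17): heap contents = [16, 17, 18, 62, 71]
push(15): heap contents = [15, 16, 17, 18, 62, 71]
pop() → 15: heap contents = [16, 17, 18, 62, 71]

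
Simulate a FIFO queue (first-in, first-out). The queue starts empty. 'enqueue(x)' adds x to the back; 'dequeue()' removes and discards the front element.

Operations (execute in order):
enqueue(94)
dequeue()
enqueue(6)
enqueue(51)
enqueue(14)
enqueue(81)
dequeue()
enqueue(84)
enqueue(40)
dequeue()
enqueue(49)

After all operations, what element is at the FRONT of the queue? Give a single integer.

enqueue(94): queue = [94]
dequeue(): queue = []
enqueue(6): queue = [6]
enqueue(51): queue = [6, 51]
enqueue(14): queue = [6, 51, 14]
enqueue(81): queue = [6, 51, 14, 81]
dequeue(): queue = [51, 14, 81]
enqueue(84): queue = [51, 14, 81, 84]
enqueue(40): queue = [51, 14, 81, 84, 40]
dequeue(): queue = [14, 81, 84, 40]
enqueue(49): queue = [14, 81, 84, 40, 49]

Answer: 14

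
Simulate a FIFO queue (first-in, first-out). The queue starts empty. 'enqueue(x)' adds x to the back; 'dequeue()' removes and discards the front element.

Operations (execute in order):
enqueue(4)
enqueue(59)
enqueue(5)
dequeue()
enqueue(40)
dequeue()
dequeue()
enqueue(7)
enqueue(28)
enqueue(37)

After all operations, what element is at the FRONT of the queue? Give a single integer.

enqueue(4): queue = [4]
enqueue(59): queue = [4, 59]
enqueue(5): queue = [4, 59, 5]
dequeue(): queue = [59, 5]
enqueue(40): queue = [59, 5, 40]
dequeue(): queue = [5, 40]
dequeue(): queue = [40]
enqueue(7): queue = [40, 7]
enqueue(28): queue = [40, 7, 28]
enqueue(37): queue = [40, 7, 28, 37]

Answer: 40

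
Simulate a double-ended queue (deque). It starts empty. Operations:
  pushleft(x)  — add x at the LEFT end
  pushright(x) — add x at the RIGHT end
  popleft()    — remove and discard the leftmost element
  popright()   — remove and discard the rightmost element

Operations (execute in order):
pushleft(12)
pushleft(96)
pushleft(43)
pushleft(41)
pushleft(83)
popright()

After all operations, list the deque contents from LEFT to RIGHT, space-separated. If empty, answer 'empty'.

pushleft(12): [12]
pushleft(96): [96, 12]
pushleft(43): [43, 96, 12]
pushleft(41): [41, 43, 96, 12]
pushleft(83): [83, 41, 43, 96, 12]
popright(): [83, 41, 43, 96]

Answer: 83 41 43 96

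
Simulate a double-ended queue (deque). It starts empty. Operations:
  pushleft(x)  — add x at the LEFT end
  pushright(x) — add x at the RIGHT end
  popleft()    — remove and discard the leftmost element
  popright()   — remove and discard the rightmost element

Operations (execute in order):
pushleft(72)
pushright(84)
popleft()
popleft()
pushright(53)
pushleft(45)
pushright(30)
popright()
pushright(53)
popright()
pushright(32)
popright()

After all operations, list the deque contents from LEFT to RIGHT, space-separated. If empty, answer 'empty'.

Answer: 45 53

Derivation:
pushleft(72): [72]
pushright(84): [72, 84]
popleft(): [84]
popleft(): []
pushright(53): [53]
pushleft(45): [45, 53]
pushright(30): [45, 53, 30]
popright(): [45, 53]
pushright(53): [45, 53, 53]
popright(): [45, 53]
pushright(32): [45, 53, 32]
popright(): [45, 53]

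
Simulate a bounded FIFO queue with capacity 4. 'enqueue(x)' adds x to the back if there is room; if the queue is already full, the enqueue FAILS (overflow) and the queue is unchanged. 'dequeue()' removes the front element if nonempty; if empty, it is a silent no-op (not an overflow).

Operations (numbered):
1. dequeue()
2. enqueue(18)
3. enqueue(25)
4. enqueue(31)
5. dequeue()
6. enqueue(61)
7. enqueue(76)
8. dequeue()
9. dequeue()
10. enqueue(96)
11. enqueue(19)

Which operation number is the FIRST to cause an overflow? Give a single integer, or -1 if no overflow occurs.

Answer: -1

Derivation:
1. dequeue(): empty, no-op, size=0
2. enqueue(18): size=1
3. enqueue(25): size=2
4. enqueue(31): size=3
5. dequeue(): size=2
6. enqueue(61): size=3
7. enqueue(76): size=4
8. dequeue(): size=3
9. dequeue(): size=2
10. enqueue(96): size=3
11. enqueue(19): size=4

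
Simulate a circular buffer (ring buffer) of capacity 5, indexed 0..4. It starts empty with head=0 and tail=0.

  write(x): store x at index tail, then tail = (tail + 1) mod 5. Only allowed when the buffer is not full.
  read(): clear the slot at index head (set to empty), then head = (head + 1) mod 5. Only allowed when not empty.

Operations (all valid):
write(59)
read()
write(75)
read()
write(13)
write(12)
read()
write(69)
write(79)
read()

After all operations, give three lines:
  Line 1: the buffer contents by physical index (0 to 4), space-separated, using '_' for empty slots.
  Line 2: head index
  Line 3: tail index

write(59): buf=[59 _ _ _ _], head=0, tail=1, size=1
read(): buf=[_ _ _ _ _], head=1, tail=1, size=0
write(75): buf=[_ 75 _ _ _], head=1, tail=2, size=1
read(): buf=[_ _ _ _ _], head=2, tail=2, size=0
write(13): buf=[_ _ 13 _ _], head=2, tail=3, size=1
write(12): buf=[_ _ 13 12 _], head=2, tail=4, size=2
read(): buf=[_ _ _ 12 _], head=3, tail=4, size=1
write(69): buf=[_ _ _ 12 69], head=3, tail=0, size=2
write(79): buf=[79 _ _ 12 69], head=3, tail=1, size=3
read(): buf=[79 _ _ _ 69], head=4, tail=1, size=2

Answer: 79 _ _ _ 69
4
1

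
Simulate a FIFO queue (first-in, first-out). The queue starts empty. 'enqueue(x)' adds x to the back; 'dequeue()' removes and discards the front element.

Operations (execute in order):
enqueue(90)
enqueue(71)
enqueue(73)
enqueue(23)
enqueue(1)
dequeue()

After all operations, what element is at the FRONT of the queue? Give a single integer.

enqueue(90): queue = [90]
enqueue(71): queue = [90, 71]
enqueue(73): queue = [90, 71, 73]
enqueue(23): queue = [90, 71, 73, 23]
enqueue(1): queue = [90, 71, 73, 23, 1]
dequeue(): queue = [71, 73, 23, 1]

Answer: 71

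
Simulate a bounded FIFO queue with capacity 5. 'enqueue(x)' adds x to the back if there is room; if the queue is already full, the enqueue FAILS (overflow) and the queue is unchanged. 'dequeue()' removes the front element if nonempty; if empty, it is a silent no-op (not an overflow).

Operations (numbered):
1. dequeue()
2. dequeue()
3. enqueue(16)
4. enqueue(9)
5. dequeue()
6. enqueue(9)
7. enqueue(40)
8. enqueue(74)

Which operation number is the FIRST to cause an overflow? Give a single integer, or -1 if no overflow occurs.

Answer: -1

Derivation:
1. dequeue(): empty, no-op, size=0
2. dequeue(): empty, no-op, size=0
3. enqueue(16): size=1
4. enqueue(9): size=2
5. dequeue(): size=1
6. enqueue(9): size=2
7. enqueue(40): size=3
8. enqueue(74): size=4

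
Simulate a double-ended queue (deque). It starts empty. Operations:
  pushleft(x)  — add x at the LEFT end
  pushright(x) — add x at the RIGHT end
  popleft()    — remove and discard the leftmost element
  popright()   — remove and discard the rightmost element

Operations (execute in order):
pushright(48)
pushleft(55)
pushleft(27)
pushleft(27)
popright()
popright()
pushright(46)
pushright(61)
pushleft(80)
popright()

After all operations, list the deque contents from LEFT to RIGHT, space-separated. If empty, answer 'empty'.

pushright(48): [48]
pushleft(55): [55, 48]
pushleft(27): [27, 55, 48]
pushleft(27): [27, 27, 55, 48]
popright(): [27, 27, 55]
popright(): [27, 27]
pushright(46): [27, 27, 46]
pushright(61): [27, 27, 46, 61]
pushleft(80): [80, 27, 27, 46, 61]
popright(): [80, 27, 27, 46]

Answer: 80 27 27 46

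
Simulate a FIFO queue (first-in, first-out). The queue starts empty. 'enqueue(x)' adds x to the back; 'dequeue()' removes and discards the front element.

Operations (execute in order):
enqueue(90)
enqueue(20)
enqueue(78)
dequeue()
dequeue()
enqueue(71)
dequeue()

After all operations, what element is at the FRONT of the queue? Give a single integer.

Answer: 71

Derivation:
enqueue(90): queue = [90]
enqueue(20): queue = [90, 20]
enqueue(78): queue = [90, 20, 78]
dequeue(): queue = [20, 78]
dequeue(): queue = [78]
enqueue(71): queue = [78, 71]
dequeue(): queue = [71]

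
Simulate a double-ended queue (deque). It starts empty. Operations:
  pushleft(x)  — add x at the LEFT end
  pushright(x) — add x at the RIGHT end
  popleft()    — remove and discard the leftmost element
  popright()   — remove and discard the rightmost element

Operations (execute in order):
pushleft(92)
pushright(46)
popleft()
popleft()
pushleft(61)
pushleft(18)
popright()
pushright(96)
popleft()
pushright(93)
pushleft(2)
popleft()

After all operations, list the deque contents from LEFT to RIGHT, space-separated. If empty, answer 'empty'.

pushleft(92): [92]
pushright(46): [92, 46]
popleft(): [46]
popleft(): []
pushleft(61): [61]
pushleft(18): [18, 61]
popright(): [18]
pushright(96): [18, 96]
popleft(): [96]
pushright(93): [96, 93]
pushleft(2): [2, 96, 93]
popleft(): [96, 93]

Answer: 96 93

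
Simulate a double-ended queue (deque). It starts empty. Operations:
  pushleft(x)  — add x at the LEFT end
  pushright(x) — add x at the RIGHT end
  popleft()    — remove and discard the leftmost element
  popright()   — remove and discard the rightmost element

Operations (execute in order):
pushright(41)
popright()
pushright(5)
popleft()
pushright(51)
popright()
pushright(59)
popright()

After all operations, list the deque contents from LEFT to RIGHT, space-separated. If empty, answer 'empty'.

pushright(41): [41]
popright(): []
pushright(5): [5]
popleft(): []
pushright(51): [51]
popright(): []
pushright(59): [59]
popright(): []

Answer: empty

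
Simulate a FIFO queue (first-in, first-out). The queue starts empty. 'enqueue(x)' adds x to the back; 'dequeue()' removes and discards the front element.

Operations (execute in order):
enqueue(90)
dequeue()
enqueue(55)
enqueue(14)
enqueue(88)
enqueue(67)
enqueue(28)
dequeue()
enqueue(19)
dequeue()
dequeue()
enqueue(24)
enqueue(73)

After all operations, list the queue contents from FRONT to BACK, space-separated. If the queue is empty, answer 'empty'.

Answer: 67 28 19 24 73

Derivation:
enqueue(90): [90]
dequeue(): []
enqueue(55): [55]
enqueue(14): [55, 14]
enqueue(88): [55, 14, 88]
enqueue(67): [55, 14, 88, 67]
enqueue(28): [55, 14, 88, 67, 28]
dequeue(): [14, 88, 67, 28]
enqueue(19): [14, 88, 67, 28, 19]
dequeue(): [88, 67, 28, 19]
dequeue(): [67, 28, 19]
enqueue(24): [67, 28, 19, 24]
enqueue(73): [67, 28, 19, 24, 73]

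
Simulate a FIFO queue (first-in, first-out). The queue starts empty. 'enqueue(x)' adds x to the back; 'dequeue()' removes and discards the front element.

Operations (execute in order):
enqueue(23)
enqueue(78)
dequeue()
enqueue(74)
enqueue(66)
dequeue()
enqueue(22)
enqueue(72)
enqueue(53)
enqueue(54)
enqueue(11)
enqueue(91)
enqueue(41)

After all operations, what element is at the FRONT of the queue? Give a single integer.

Answer: 74

Derivation:
enqueue(23): queue = [23]
enqueue(78): queue = [23, 78]
dequeue(): queue = [78]
enqueue(74): queue = [78, 74]
enqueue(66): queue = [78, 74, 66]
dequeue(): queue = [74, 66]
enqueue(22): queue = [74, 66, 22]
enqueue(72): queue = [74, 66, 22, 72]
enqueue(53): queue = [74, 66, 22, 72, 53]
enqueue(54): queue = [74, 66, 22, 72, 53, 54]
enqueue(11): queue = [74, 66, 22, 72, 53, 54, 11]
enqueue(91): queue = [74, 66, 22, 72, 53, 54, 11, 91]
enqueue(41): queue = [74, 66, 22, 72, 53, 54, 11, 91, 41]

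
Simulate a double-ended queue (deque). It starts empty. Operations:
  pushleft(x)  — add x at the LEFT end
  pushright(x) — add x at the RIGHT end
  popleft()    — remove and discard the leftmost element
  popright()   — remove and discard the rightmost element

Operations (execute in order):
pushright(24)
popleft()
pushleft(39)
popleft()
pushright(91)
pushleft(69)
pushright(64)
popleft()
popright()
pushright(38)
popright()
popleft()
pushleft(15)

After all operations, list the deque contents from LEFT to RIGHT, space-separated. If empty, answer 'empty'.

pushright(24): [24]
popleft(): []
pushleft(39): [39]
popleft(): []
pushright(91): [91]
pushleft(69): [69, 91]
pushright(64): [69, 91, 64]
popleft(): [91, 64]
popright(): [91]
pushright(38): [91, 38]
popright(): [91]
popleft(): []
pushleft(15): [15]

Answer: 15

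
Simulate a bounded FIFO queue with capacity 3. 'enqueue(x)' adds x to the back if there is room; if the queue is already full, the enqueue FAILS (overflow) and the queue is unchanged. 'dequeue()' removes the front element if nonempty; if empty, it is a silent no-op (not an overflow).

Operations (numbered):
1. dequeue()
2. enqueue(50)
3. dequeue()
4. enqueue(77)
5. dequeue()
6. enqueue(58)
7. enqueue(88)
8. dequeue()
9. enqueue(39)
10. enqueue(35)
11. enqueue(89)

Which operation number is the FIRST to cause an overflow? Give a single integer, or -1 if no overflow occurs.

Answer: 11

Derivation:
1. dequeue(): empty, no-op, size=0
2. enqueue(50): size=1
3. dequeue(): size=0
4. enqueue(77): size=1
5. dequeue(): size=0
6. enqueue(58): size=1
7. enqueue(88): size=2
8. dequeue(): size=1
9. enqueue(39): size=2
10. enqueue(35): size=3
11. enqueue(89): size=3=cap → OVERFLOW (fail)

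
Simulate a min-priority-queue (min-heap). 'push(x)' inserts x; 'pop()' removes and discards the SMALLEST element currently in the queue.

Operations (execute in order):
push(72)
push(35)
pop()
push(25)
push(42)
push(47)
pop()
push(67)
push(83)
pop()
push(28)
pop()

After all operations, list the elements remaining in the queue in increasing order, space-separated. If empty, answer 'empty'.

Answer: 47 67 72 83

Derivation:
push(72): heap contents = [72]
push(35): heap contents = [35, 72]
pop() → 35: heap contents = [72]
push(25): heap contents = [25, 72]
push(42): heap contents = [25, 42, 72]
push(47): heap contents = [25, 42, 47, 72]
pop() → 25: heap contents = [42, 47, 72]
push(67): heap contents = [42, 47, 67, 72]
push(83): heap contents = [42, 47, 67, 72, 83]
pop() → 42: heap contents = [47, 67, 72, 83]
push(28): heap contents = [28, 47, 67, 72, 83]
pop() → 28: heap contents = [47, 67, 72, 83]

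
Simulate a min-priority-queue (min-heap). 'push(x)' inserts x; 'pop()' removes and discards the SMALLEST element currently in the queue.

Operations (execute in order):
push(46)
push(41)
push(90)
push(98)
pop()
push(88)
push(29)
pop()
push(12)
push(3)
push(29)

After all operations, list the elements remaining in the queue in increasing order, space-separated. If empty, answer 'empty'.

push(46): heap contents = [46]
push(41): heap contents = [41, 46]
push(90): heap contents = [41, 46, 90]
push(98): heap contents = [41, 46, 90, 98]
pop() → 41: heap contents = [46, 90, 98]
push(88): heap contents = [46, 88, 90, 98]
push(29): heap contents = [29, 46, 88, 90, 98]
pop() → 29: heap contents = [46, 88, 90, 98]
push(12): heap contents = [12, 46, 88, 90, 98]
push(3): heap contents = [3, 12, 46, 88, 90, 98]
push(29): heap contents = [3, 12, 29, 46, 88, 90, 98]

Answer: 3 12 29 46 88 90 98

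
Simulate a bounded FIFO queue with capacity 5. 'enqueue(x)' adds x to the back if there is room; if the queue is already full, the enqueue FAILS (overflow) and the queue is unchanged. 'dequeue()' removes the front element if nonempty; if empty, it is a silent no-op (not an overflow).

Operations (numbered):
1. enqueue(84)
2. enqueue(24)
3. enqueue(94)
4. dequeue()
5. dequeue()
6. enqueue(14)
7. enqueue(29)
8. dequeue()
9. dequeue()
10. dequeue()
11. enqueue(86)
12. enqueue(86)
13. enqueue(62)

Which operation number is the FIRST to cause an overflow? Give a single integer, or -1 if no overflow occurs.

1. enqueue(84): size=1
2. enqueue(24): size=2
3. enqueue(94): size=3
4. dequeue(): size=2
5. dequeue(): size=1
6. enqueue(14): size=2
7. enqueue(29): size=3
8. dequeue(): size=2
9. dequeue(): size=1
10. dequeue(): size=0
11. enqueue(86): size=1
12. enqueue(86): size=2
13. enqueue(62): size=3

Answer: -1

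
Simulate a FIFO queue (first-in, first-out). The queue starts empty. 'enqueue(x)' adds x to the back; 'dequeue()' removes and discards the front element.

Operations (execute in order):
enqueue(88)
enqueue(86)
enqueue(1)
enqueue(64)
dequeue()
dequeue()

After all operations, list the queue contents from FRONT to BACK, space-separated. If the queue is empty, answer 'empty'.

enqueue(88): [88]
enqueue(86): [88, 86]
enqueue(1): [88, 86, 1]
enqueue(64): [88, 86, 1, 64]
dequeue(): [86, 1, 64]
dequeue(): [1, 64]

Answer: 1 64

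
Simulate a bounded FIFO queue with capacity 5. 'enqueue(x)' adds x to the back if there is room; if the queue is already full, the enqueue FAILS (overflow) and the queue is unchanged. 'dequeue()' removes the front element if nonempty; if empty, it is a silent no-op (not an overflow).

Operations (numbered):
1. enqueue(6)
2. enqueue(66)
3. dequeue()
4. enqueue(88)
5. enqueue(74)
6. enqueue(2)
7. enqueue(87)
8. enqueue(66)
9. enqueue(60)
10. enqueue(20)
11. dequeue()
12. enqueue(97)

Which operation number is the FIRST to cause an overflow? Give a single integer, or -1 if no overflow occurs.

Answer: 8

Derivation:
1. enqueue(6): size=1
2. enqueue(66): size=2
3. dequeue(): size=1
4. enqueue(88): size=2
5. enqueue(74): size=3
6. enqueue(2): size=4
7. enqueue(87): size=5
8. enqueue(66): size=5=cap → OVERFLOW (fail)
9. enqueue(60): size=5=cap → OVERFLOW (fail)
10. enqueue(20): size=5=cap → OVERFLOW (fail)
11. dequeue(): size=4
12. enqueue(97): size=5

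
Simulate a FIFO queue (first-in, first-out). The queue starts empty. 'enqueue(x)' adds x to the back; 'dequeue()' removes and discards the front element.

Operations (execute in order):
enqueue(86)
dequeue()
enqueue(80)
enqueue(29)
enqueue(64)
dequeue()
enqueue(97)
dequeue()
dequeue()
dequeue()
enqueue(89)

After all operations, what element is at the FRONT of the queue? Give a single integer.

Answer: 89

Derivation:
enqueue(86): queue = [86]
dequeue(): queue = []
enqueue(80): queue = [80]
enqueue(29): queue = [80, 29]
enqueue(64): queue = [80, 29, 64]
dequeue(): queue = [29, 64]
enqueue(97): queue = [29, 64, 97]
dequeue(): queue = [64, 97]
dequeue(): queue = [97]
dequeue(): queue = []
enqueue(89): queue = [89]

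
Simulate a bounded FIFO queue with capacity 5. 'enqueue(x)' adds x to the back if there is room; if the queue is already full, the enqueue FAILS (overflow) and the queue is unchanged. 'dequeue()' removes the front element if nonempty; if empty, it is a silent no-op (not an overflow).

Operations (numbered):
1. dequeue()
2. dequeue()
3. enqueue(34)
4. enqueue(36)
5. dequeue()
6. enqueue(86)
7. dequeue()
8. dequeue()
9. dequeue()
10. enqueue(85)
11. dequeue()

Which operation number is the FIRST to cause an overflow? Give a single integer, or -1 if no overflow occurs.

1. dequeue(): empty, no-op, size=0
2. dequeue(): empty, no-op, size=0
3. enqueue(34): size=1
4. enqueue(36): size=2
5. dequeue(): size=1
6. enqueue(86): size=2
7. dequeue(): size=1
8. dequeue(): size=0
9. dequeue(): empty, no-op, size=0
10. enqueue(85): size=1
11. dequeue(): size=0

Answer: -1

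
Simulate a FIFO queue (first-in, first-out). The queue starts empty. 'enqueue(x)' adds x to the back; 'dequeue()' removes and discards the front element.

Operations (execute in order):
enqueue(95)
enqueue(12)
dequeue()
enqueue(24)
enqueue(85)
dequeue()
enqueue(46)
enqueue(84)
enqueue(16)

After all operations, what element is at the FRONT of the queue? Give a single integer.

enqueue(95): queue = [95]
enqueue(12): queue = [95, 12]
dequeue(): queue = [12]
enqueue(24): queue = [12, 24]
enqueue(85): queue = [12, 24, 85]
dequeue(): queue = [24, 85]
enqueue(46): queue = [24, 85, 46]
enqueue(84): queue = [24, 85, 46, 84]
enqueue(16): queue = [24, 85, 46, 84, 16]

Answer: 24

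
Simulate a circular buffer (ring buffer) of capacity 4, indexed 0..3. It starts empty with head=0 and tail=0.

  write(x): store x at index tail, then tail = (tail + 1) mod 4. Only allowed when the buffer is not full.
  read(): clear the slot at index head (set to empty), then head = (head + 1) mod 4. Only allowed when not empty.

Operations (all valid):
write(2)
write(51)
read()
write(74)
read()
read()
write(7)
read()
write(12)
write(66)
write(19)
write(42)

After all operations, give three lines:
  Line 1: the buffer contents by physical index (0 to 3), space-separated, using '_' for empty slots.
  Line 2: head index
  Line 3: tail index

Answer: 12 66 19 42
0
0

Derivation:
write(2): buf=[2 _ _ _], head=0, tail=1, size=1
write(51): buf=[2 51 _ _], head=0, tail=2, size=2
read(): buf=[_ 51 _ _], head=1, tail=2, size=1
write(74): buf=[_ 51 74 _], head=1, tail=3, size=2
read(): buf=[_ _ 74 _], head=2, tail=3, size=1
read(): buf=[_ _ _ _], head=3, tail=3, size=0
write(7): buf=[_ _ _ 7], head=3, tail=0, size=1
read(): buf=[_ _ _ _], head=0, tail=0, size=0
write(12): buf=[12 _ _ _], head=0, tail=1, size=1
write(66): buf=[12 66 _ _], head=0, tail=2, size=2
write(19): buf=[12 66 19 _], head=0, tail=3, size=3
write(42): buf=[12 66 19 42], head=0, tail=0, size=4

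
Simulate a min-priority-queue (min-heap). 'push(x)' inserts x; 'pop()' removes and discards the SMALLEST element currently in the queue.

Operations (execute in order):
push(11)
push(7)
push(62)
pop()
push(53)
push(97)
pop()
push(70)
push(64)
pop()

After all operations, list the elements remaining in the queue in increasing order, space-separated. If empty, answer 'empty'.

push(11): heap contents = [11]
push(7): heap contents = [7, 11]
push(62): heap contents = [7, 11, 62]
pop() → 7: heap contents = [11, 62]
push(53): heap contents = [11, 53, 62]
push(97): heap contents = [11, 53, 62, 97]
pop() → 11: heap contents = [53, 62, 97]
push(70): heap contents = [53, 62, 70, 97]
push(64): heap contents = [53, 62, 64, 70, 97]
pop() → 53: heap contents = [62, 64, 70, 97]

Answer: 62 64 70 97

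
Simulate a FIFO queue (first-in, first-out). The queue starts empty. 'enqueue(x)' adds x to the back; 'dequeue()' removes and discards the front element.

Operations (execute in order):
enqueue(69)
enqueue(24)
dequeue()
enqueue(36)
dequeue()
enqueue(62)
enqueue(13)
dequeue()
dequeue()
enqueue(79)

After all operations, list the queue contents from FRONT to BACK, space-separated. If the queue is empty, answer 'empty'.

enqueue(69): [69]
enqueue(24): [69, 24]
dequeue(): [24]
enqueue(36): [24, 36]
dequeue(): [36]
enqueue(62): [36, 62]
enqueue(13): [36, 62, 13]
dequeue(): [62, 13]
dequeue(): [13]
enqueue(79): [13, 79]

Answer: 13 79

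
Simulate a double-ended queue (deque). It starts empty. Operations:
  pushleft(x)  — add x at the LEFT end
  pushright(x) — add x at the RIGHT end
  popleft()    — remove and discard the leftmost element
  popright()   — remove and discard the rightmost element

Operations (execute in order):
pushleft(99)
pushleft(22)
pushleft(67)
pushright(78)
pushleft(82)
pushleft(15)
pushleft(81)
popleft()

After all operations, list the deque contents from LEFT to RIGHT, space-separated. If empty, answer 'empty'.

pushleft(99): [99]
pushleft(22): [22, 99]
pushleft(67): [67, 22, 99]
pushright(78): [67, 22, 99, 78]
pushleft(82): [82, 67, 22, 99, 78]
pushleft(15): [15, 82, 67, 22, 99, 78]
pushleft(81): [81, 15, 82, 67, 22, 99, 78]
popleft(): [15, 82, 67, 22, 99, 78]

Answer: 15 82 67 22 99 78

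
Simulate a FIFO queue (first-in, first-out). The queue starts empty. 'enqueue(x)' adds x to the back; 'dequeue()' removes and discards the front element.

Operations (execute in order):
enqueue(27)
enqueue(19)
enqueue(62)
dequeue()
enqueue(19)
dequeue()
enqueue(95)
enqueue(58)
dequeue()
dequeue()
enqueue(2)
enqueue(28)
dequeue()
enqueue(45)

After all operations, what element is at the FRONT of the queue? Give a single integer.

Answer: 58

Derivation:
enqueue(27): queue = [27]
enqueue(19): queue = [27, 19]
enqueue(62): queue = [27, 19, 62]
dequeue(): queue = [19, 62]
enqueue(19): queue = [19, 62, 19]
dequeue(): queue = [62, 19]
enqueue(95): queue = [62, 19, 95]
enqueue(58): queue = [62, 19, 95, 58]
dequeue(): queue = [19, 95, 58]
dequeue(): queue = [95, 58]
enqueue(2): queue = [95, 58, 2]
enqueue(28): queue = [95, 58, 2, 28]
dequeue(): queue = [58, 2, 28]
enqueue(45): queue = [58, 2, 28, 45]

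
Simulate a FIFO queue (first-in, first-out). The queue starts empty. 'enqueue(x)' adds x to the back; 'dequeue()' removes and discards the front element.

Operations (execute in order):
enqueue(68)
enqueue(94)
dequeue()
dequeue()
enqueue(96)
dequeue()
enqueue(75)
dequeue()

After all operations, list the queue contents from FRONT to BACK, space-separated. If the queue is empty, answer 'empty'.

enqueue(68): [68]
enqueue(94): [68, 94]
dequeue(): [94]
dequeue(): []
enqueue(96): [96]
dequeue(): []
enqueue(75): [75]
dequeue(): []

Answer: empty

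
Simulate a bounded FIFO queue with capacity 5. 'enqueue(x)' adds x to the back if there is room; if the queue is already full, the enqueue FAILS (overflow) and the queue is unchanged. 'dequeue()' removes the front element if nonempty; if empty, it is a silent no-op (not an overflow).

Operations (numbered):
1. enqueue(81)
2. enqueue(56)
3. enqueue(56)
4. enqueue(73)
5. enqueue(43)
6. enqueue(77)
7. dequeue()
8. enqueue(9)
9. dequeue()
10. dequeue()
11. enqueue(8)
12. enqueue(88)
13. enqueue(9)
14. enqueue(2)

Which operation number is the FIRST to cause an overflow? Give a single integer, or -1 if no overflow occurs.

Answer: 6

Derivation:
1. enqueue(81): size=1
2. enqueue(56): size=2
3. enqueue(56): size=3
4. enqueue(73): size=4
5. enqueue(43): size=5
6. enqueue(77): size=5=cap → OVERFLOW (fail)
7. dequeue(): size=4
8. enqueue(9): size=5
9. dequeue(): size=4
10. dequeue(): size=3
11. enqueue(8): size=4
12. enqueue(88): size=5
13. enqueue(9): size=5=cap → OVERFLOW (fail)
14. enqueue(2): size=5=cap → OVERFLOW (fail)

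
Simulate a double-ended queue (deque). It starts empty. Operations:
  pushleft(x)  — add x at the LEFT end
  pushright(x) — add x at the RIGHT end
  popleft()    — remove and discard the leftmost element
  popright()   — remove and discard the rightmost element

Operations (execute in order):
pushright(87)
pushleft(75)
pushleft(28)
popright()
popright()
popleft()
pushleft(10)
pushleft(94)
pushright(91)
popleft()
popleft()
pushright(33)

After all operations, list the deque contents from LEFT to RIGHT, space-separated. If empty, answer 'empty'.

pushright(87): [87]
pushleft(75): [75, 87]
pushleft(28): [28, 75, 87]
popright(): [28, 75]
popright(): [28]
popleft(): []
pushleft(10): [10]
pushleft(94): [94, 10]
pushright(91): [94, 10, 91]
popleft(): [10, 91]
popleft(): [91]
pushright(33): [91, 33]

Answer: 91 33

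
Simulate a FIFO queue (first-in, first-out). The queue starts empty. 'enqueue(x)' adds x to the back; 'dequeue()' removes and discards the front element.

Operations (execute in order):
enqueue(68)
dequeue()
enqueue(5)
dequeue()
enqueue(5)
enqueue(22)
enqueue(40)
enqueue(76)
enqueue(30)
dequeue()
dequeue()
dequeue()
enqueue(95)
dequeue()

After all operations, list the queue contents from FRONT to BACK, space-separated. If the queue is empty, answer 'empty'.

enqueue(68): [68]
dequeue(): []
enqueue(5): [5]
dequeue(): []
enqueue(5): [5]
enqueue(22): [5, 22]
enqueue(40): [5, 22, 40]
enqueue(76): [5, 22, 40, 76]
enqueue(30): [5, 22, 40, 76, 30]
dequeue(): [22, 40, 76, 30]
dequeue(): [40, 76, 30]
dequeue(): [76, 30]
enqueue(95): [76, 30, 95]
dequeue(): [30, 95]

Answer: 30 95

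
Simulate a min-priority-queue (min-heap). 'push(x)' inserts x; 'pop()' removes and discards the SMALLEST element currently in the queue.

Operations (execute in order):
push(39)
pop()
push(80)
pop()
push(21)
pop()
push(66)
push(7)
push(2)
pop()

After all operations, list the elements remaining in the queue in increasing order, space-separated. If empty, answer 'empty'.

Answer: 7 66

Derivation:
push(39): heap contents = [39]
pop() → 39: heap contents = []
push(80): heap contents = [80]
pop() → 80: heap contents = []
push(21): heap contents = [21]
pop() → 21: heap contents = []
push(66): heap contents = [66]
push(7): heap contents = [7, 66]
push(2): heap contents = [2, 7, 66]
pop() → 2: heap contents = [7, 66]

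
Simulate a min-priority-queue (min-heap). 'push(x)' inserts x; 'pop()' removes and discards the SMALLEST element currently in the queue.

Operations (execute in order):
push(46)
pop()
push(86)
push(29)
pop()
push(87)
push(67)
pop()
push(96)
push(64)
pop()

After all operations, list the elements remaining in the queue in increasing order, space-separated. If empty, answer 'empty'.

Answer: 86 87 96

Derivation:
push(46): heap contents = [46]
pop() → 46: heap contents = []
push(86): heap contents = [86]
push(29): heap contents = [29, 86]
pop() → 29: heap contents = [86]
push(87): heap contents = [86, 87]
push(67): heap contents = [67, 86, 87]
pop() → 67: heap contents = [86, 87]
push(96): heap contents = [86, 87, 96]
push(64): heap contents = [64, 86, 87, 96]
pop() → 64: heap contents = [86, 87, 96]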